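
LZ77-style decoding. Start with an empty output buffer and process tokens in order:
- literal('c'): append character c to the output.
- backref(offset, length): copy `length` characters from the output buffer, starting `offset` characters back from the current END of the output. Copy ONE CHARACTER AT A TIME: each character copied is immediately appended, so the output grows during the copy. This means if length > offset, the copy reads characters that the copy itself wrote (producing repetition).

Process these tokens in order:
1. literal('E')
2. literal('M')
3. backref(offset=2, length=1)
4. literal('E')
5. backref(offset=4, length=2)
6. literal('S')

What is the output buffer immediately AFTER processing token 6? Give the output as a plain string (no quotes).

Token 1: literal('E'). Output: "E"
Token 2: literal('M'). Output: "EM"
Token 3: backref(off=2, len=1). Copied 'E' from pos 0. Output: "EME"
Token 4: literal('E'). Output: "EMEE"
Token 5: backref(off=4, len=2). Copied 'EM' from pos 0. Output: "EMEEEM"
Token 6: literal('S'). Output: "EMEEEMS"

Answer: EMEEEMS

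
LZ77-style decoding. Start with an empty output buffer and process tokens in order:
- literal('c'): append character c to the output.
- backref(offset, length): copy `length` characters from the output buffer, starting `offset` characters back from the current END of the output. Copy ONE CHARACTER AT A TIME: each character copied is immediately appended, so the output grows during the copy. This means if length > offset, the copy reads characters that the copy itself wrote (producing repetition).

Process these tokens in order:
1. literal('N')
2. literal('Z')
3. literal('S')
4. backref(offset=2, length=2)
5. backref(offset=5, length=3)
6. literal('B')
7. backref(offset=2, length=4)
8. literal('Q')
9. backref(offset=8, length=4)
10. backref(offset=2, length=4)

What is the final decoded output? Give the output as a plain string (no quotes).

Answer: NZSZSNZSBSBSBQZSBSBSBS

Derivation:
Token 1: literal('N'). Output: "N"
Token 2: literal('Z'). Output: "NZ"
Token 3: literal('S'). Output: "NZS"
Token 4: backref(off=2, len=2). Copied 'ZS' from pos 1. Output: "NZSZS"
Token 5: backref(off=5, len=3). Copied 'NZS' from pos 0. Output: "NZSZSNZS"
Token 6: literal('B'). Output: "NZSZSNZSB"
Token 7: backref(off=2, len=4) (overlapping!). Copied 'SBSB' from pos 7. Output: "NZSZSNZSBSBSB"
Token 8: literal('Q'). Output: "NZSZSNZSBSBSBQ"
Token 9: backref(off=8, len=4). Copied 'ZSBS' from pos 6. Output: "NZSZSNZSBSBSBQZSBS"
Token 10: backref(off=2, len=4) (overlapping!). Copied 'BSBS' from pos 16. Output: "NZSZSNZSBSBSBQZSBSBSBS"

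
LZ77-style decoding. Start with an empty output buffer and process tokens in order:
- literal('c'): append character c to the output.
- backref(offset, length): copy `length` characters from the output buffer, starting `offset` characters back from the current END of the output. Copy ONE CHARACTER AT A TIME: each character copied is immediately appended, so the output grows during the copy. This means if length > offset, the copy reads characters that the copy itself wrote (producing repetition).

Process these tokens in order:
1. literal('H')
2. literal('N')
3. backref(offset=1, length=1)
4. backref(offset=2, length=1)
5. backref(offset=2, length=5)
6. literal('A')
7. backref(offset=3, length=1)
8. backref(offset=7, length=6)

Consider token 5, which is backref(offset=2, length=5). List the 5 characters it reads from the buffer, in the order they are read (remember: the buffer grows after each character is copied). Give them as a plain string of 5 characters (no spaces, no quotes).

Token 1: literal('H'). Output: "H"
Token 2: literal('N'). Output: "HN"
Token 3: backref(off=1, len=1). Copied 'N' from pos 1. Output: "HNN"
Token 4: backref(off=2, len=1). Copied 'N' from pos 1. Output: "HNNN"
Token 5: backref(off=2, len=5). Buffer before: "HNNN" (len 4)
  byte 1: read out[2]='N', append. Buffer now: "HNNNN"
  byte 2: read out[3]='N', append. Buffer now: "HNNNNN"
  byte 3: read out[4]='N', append. Buffer now: "HNNNNNN"
  byte 4: read out[5]='N', append. Buffer now: "HNNNNNNN"
  byte 5: read out[6]='N', append. Buffer now: "HNNNNNNNN"

Answer: NNNNN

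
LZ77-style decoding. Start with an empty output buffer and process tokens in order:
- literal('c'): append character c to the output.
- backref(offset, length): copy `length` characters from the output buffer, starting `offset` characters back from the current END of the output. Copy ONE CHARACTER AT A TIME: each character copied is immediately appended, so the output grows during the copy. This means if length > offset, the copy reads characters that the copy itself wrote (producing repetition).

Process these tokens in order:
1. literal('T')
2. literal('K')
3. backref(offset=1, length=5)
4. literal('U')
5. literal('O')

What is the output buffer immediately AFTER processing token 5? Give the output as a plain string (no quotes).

Token 1: literal('T'). Output: "T"
Token 2: literal('K'). Output: "TK"
Token 3: backref(off=1, len=5) (overlapping!). Copied 'KKKKK' from pos 1. Output: "TKKKKKK"
Token 4: literal('U'). Output: "TKKKKKKU"
Token 5: literal('O'). Output: "TKKKKKKUO"

Answer: TKKKKKKUO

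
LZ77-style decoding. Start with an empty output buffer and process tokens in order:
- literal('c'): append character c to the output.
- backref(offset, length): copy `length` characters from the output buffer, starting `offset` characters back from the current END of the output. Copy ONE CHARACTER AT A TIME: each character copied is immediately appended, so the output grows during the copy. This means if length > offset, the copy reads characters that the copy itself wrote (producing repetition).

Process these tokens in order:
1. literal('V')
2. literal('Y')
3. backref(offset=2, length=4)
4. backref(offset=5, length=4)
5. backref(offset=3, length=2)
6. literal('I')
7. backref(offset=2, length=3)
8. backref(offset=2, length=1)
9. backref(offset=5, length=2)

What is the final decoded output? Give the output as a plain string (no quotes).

Token 1: literal('V'). Output: "V"
Token 2: literal('Y'). Output: "VY"
Token 3: backref(off=2, len=4) (overlapping!). Copied 'VYVY' from pos 0. Output: "VYVYVY"
Token 4: backref(off=5, len=4). Copied 'YVYV' from pos 1. Output: "VYVYVYYVYV"
Token 5: backref(off=3, len=2). Copied 'VY' from pos 7. Output: "VYVYVYYVYVVY"
Token 6: literal('I'). Output: "VYVYVYYVYVVYI"
Token 7: backref(off=2, len=3) (overlapping!). Copied 'YIY' from pos 11. Output: "VYVYVYYVYVVYIYIY"
Token 8: backref(off=2, len=1). Copied 'I' from pos 14. Output: "VYVYVYYVYVVYIYIYI"
Token 9: backref(off=5, len=2). Copied 'IY' from pos 12. Output: "VYVYVYYVYVVYIYIYIIY"

Answer: VYVYVYYVYVVYIYIYIIY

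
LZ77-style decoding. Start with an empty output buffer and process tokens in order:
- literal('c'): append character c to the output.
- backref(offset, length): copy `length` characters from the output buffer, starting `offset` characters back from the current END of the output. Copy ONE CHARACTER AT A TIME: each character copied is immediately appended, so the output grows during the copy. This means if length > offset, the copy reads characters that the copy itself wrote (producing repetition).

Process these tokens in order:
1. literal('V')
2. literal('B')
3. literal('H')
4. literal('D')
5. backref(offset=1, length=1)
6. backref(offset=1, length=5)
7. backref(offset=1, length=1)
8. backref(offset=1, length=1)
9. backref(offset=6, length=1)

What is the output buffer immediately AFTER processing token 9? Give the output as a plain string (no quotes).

Token 1: literal('V'). Output: "V"
Token 2: literal('B'). Output: "VB"
Token 3: literal('H'). Output: "VBH"
Token 4: literal('D'). Output: "VBHD"
Token 5: backref(off=1, len=1). Copied 'D' from pos 3. Output: "VBHDD"
Token 6: backref(off=1, len=5) (overlapping!). Copied 'DDDDD' from pos 4. Output: "VBHDDDDDDD"
Token 7: backref(off=1, len=1). Copied 'D' from pos 9. Output: "VBHDDDDDDDD"
Token 8: backref(off=1, len=1). Copied 'D' from pos 10. Output: "VBHDDDDDDDDD"
Token 9: backref(off=6, len=1). Copied 'D' from pos 6. Output: "VBHDDDDDDDDDD"

Answer: VBHDDDDDDDDDD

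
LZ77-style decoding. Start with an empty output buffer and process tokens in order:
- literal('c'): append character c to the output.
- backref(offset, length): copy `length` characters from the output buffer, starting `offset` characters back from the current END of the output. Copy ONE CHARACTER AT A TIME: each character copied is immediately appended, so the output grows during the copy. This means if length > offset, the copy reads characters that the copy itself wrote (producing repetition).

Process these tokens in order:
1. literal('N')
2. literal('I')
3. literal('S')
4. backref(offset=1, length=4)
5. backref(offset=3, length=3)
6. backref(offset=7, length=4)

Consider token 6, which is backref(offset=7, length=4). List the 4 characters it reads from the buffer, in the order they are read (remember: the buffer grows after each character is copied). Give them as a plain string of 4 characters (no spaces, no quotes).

Answer: SSSS

Derivation:
Token 1: literal('N'). Output: "N"
Token 2: literal('I'). Output: "NI"
Token 3: literal('S'). Output: "NIS"
Token 4: backref(off=1, len=4) (overlapping!). Copied 'SSSS' from pos 2. Output: "NISSSSS"
Token 5: backref(off=3, len=3). Copied 'SSS' from pos 4. Output: "NISSSSSSSS"
Token 6: backref(off=7, len=4). Buffer before: "NISSSSSSSS" (len 10)
  byte 1: read out[3]='S', append. Buffer now: "NISSSSSSSSS"
  byte 2: read out[4]='S', append. Buffer now: "NISSSSSSSSSS"
  byte 3: read out[5]='S', append. Buffer now: "NISSSSSSSSSSS"
  byte 4: read out[6]='S', append. Buffer now: "NISSSSSSSSSSSS"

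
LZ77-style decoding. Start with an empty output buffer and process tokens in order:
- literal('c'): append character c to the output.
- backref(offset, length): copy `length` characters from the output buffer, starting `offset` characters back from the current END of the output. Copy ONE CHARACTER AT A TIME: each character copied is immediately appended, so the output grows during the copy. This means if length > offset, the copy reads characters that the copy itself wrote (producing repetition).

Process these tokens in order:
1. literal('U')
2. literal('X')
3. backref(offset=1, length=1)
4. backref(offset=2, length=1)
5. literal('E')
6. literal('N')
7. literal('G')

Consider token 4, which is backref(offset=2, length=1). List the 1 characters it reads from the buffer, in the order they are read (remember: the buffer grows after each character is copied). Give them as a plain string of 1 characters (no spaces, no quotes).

Answer: X

Derivation:
Token 1: literal('U'). Output: "U"
Token 2: literal('X'). Output: "UX"
Token 3: backref(off=1, len=1). Copied 'X' from pos 1. Output: "UXX"
Token 4: backref(off=2, len=1). Buffer before: "UXX" (len 3)
  byte 1: read out[1]='X', append. Buffer now: "UXXX"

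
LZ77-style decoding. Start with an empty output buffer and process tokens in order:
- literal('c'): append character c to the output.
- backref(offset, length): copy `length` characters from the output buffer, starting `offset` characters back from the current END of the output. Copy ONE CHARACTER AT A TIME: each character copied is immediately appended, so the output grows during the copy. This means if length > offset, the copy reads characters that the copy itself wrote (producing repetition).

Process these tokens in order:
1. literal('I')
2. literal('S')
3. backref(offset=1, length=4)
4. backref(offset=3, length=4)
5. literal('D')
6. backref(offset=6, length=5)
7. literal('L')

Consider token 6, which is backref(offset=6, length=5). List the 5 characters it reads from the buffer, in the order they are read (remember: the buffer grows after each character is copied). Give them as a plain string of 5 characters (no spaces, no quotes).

Answer: SSSSS

Derivation:
Token 1: literal('I'). Output: "I"
Token 2: literal('S'). Output: "IS"
Token 3: backref(off=1, len=4) (overlapping!). Copied 'SSSS' from pos 1. Output: "ISSSSS"
Token 4: backref(off=3, len=4) (overlapping!). Copied 'SSSS' from pos 3. Output: "ISSSSSSSSS"
Token 5: literal('D'). Output: "ISSSSSSSSSD"
Token 6: backref(off=6, len=5). Buffer before: "ISSSSSSSSSD" (len 11)
  byte 1: read out[5]='S', append. Buffer now: "ISSSSSSSSSDS"
  byte 2: read out[6]='S', append. Buffer now: "ISSSSSSSSSDSS"
  byte 3: read out[7]='S', append. Buffer now: "ISSSSSSSSSDSSS"
  byte 4: read out[8]='S', append. Buffer now: "ISSSSSSSSSDSSSS"
  byte 5: read out[9]='S', append. Buffer now: "ISSSSSSSSSDSSSSS"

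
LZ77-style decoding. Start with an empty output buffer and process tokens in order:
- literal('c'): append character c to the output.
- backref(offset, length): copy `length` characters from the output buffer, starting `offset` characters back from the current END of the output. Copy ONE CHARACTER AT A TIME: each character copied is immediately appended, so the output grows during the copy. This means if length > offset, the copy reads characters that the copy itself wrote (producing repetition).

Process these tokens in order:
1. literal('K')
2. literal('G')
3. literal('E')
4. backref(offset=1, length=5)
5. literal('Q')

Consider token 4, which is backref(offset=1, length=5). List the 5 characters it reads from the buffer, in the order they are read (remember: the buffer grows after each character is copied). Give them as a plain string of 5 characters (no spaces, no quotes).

Answer: EEEEE

Derivation:
Token 1: literal('K'). Output: "K"
Token 2: literal('G'). Output: "KG"
Token 3: literal('E'). Output: "KGE"
Token 4: backref(off=1, len=5). Buffer before: "KGE" (len 3)
  byte 1: read out[2]='E', append. Buffer now: "KGEE"
  byte 2: read out[3]='E', append. Buffer now: "KGEEE"
  byte 3: read out[4]='E', append. Buffer now: "KGEEEE"
  byte 4: read out[5]='E', append. Buffer now: "KGEEEEE"
  byte 5: read out[6]='E', append. Buffer now: "KGEEEEEE"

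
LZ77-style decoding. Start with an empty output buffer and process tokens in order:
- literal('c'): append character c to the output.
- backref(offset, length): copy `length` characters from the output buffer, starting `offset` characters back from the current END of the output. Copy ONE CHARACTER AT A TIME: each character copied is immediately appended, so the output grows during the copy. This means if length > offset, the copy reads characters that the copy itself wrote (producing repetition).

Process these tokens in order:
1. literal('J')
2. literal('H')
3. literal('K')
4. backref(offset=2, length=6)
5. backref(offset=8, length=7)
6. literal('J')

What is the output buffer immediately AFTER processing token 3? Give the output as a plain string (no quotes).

Answer: JHK

Derivation:
Token 1: literal('J'). Output: "J"
Token 2: literal('H'). Output: "JH"
Token 3: literal('K'). Output: "JHK"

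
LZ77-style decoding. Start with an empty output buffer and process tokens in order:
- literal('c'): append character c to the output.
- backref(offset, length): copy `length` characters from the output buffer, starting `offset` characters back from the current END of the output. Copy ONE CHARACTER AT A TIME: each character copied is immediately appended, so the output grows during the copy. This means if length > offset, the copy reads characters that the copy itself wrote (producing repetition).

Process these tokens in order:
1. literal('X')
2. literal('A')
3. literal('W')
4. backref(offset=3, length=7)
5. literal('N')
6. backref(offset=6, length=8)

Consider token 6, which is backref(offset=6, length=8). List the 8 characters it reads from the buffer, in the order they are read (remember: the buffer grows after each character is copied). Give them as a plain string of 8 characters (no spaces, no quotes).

Token 1: literal('X'). Output: "X"
Token 2: literal('A'). Output: "XA"
Token 3: literal('W'). Output: "XAW"
Token 4: backref(off=3, len=7) (overlapping!). Copied 'XAWXAWX' from pos 0. Output: "XAWXAWXAWX"
Token 5: literal('N'). Output: "XAWXAWXAWXN"
Token 6: backref(off=6, len=8). Buffer before: "XAWXAWXAWXN" (len 11)
  byte 1: read out[5]='W', append. Buffer now: "XAWXAWXAWXNW"
  byte 2: read out[6]='X', append. Buffer now: "XAWXAWXAWXNWX"
  byte 3: read out[7]='A', append. Buffer now: "XAWXAWXAWXNWXA"
  byte 4: read out[8]='W', append. Buffer now: "XAWXAWXAWXNWXAW"
  byte 5: read out[9]='X', append. Buffer now: "XAWXAWXAWXNWXAWX"
  byte 6: read out[10]='N', append. Buffer now: "XAWXAWXAWXNWXAWXN"
  byte 7: read out[11]='W', append. Buffer now: "XAWXAWXAWXNWXAWXNW"
  byte 8: read out[12]='X', append. Buffer now: "XAWXAWXAWXNWXAWXNWX"

Answer: WXAWXNWX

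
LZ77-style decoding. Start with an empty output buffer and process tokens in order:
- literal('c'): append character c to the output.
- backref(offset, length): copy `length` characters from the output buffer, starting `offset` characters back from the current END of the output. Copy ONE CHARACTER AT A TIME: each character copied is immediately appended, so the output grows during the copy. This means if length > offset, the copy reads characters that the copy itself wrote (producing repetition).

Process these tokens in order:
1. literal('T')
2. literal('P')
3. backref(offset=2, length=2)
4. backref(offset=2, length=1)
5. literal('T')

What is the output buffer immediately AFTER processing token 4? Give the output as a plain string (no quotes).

Token 1: literal('T'). Output: "T"
Token 2: literal('P'). Output: "TP"
Token 3: backref(off=2, len=2). Copied 'TP' from pos 0. Output: "TPTP"
Token 4: backref(off=2, len=1). Copied 'T' from pos 2. Output: "TPTPT"

Answer: TPTPT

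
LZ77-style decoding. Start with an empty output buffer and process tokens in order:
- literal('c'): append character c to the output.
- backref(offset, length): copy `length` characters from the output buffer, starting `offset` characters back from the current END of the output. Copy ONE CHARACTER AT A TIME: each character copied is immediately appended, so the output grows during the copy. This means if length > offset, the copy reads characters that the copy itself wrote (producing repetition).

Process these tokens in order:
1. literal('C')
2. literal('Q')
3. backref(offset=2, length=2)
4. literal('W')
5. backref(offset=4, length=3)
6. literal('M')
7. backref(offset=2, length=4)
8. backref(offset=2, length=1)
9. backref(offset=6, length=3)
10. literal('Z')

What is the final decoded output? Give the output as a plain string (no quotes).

Answer: CQCQWQCQMQMQMQMQMZ

Derivation:
Token 1: literal('C'). Output: "C"
Token 2: literal('Q'). Output: "CQ"
Token 3: backref(off=2, len=2). Copied 'CQ' from pos 0. Output: "CQCQ"
Token 4: literal('W'). Output: "CQCQW"
Token 5: backref(off=4, len=3). Copied 'QCQ' from pos 1. Output: "CQCQWQCQ"
Token 6: literal('M'). Output: "CQCQWQCQM"
Token 7: backref(off=2, len=4) (overlapping!). Copied 'QMQM' from pos 7. Output: "CQCQWQCQMQMQM"
Token 8: backref(off=2, len=1). Copied 'Q' from pos 11. Output: "CQCQWQCQMQMQMQ"
Token 9: backref(off=6, len=3). Copied 'MQM' from pos 8. Output: "CQCQWQCQMQMQMQMQM"
Token 10: literal('Z'). Output: "CQCQWQCQMQMQMQMQMZ"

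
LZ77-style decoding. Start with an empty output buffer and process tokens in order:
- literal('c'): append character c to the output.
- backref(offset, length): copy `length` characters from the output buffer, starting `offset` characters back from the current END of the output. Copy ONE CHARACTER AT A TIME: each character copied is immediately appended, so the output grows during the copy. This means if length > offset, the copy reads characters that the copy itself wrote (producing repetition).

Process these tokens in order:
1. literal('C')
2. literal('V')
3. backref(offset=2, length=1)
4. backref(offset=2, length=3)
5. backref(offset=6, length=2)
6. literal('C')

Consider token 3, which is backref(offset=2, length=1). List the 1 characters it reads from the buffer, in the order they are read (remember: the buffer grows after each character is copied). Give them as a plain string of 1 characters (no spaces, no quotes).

Token 1: literal('C'). Output: "C"
Token 2: literal('V'). Output: "CV"
Token 3: backref(off=2, len=1). Buffer before: "CV" (len 2)
  byte 1: read out[0]='C', append. Buffer now: "CVC"

Answer: C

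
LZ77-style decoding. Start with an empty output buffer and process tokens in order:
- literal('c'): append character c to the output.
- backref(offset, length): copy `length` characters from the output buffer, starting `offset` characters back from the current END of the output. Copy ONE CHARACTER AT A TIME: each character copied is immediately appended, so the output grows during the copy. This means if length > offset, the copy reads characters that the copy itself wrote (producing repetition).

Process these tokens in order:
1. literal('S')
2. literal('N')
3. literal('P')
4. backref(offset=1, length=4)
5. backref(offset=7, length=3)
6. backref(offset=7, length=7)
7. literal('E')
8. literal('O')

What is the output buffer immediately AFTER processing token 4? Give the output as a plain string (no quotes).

Token 1: literal('S'). Output: "S"
Token 2: literal('N'). Output: "SN"
Token 3: literal('P'). Output: "SNP"
Token 4: backref(off=1, len=4) (overlapping!). Copied 'PPPP' from pos 2. Output: "SNPPPPP"

Answer: SNPPPPP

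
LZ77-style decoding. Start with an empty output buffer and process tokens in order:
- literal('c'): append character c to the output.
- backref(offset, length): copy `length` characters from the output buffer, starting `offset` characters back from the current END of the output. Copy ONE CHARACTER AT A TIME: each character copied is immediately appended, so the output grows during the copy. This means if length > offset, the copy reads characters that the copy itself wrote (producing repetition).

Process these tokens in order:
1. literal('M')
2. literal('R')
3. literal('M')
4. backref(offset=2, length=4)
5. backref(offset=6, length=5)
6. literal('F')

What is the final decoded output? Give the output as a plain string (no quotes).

Token 1: literal('M'). Output: "M"
Token 2: literal('R'). Output: "MR"
Token 3: literal('M'). Output: "MRM"
Token 4: backref(off=2, len=4) (overlapping!). Copied 'RMRM' from pos 1. Output: "MRMRMRM"
Token 5: backref(off=6, len=5). Copied 'RMRMR' from pos 1. Output: "MRMRMRMRMRMR"
Token 6: literal('F'). Output: "MRMRMRMRMRMRF"

Answer: MRMRMRMRMRMRF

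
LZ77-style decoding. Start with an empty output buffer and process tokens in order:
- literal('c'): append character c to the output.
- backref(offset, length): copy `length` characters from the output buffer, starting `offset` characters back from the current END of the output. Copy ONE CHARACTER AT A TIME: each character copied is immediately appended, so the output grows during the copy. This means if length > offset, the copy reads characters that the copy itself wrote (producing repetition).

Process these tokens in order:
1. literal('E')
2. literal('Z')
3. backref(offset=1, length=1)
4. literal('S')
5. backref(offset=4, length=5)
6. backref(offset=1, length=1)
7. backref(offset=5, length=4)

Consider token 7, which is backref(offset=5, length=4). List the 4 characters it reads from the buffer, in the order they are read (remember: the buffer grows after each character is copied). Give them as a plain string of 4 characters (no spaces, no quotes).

Token 1: literal('E'). Output: "E"
Token 2: literal('Z'). Output: "EZ"
Token 3: backref(off=1, len=1). Copied 'Z' from pos 1. Output: "EZZ"
Token 4: literal('S'). Output: "EZZS"
Token 5: backref(off=4, len=5) (overlapping!). Copied 'EZZSE' from pos 0. Output: "EZZSEZZSE"
Token 6: backref(off=1, len=1). Copied 'E' from pos 8. Output: "EZZSEZZSEE"
Token 7: backref(off=5, len=4). Buffer before: "EZZSEZZSEE" (len 10)
  byte 1: read out[5]='Z', append. Buffer now: "EZZSEZZSEEZ"
  byte 2: read out[6]='Z', append. Buffer now: "EZZSEZZSEEZZ"
  byte 3: read out[7]='S', append. Buffer now: "EZZSEZZSEEZZS"
  byte 4: read out[8]='E', append. Buffer now: "EZZSEZZSEEZZSE"

Answer: ZZSE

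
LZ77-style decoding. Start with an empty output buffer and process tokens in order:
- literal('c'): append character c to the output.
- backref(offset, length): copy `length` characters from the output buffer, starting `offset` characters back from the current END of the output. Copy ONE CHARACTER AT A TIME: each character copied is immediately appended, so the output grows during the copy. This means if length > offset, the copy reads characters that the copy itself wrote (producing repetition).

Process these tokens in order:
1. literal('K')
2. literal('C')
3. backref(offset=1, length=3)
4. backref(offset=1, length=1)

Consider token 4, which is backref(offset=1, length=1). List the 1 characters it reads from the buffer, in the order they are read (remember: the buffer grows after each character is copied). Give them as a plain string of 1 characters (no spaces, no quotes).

Token 1: literal('K'). Output: "K"
Token 2: literal('C'). Output: "KC"
Token 3: backref(off=1, len=3) (overlapping!). Copied 'CCC' from pos 1. Output: "KCCCC"
Token 4: backref(off=1, len=1). Buffer before: "KCCCC" (len 5)
  byte 1: read out[4]='C', append. Buffer now: "KCCCCC"

Answer: C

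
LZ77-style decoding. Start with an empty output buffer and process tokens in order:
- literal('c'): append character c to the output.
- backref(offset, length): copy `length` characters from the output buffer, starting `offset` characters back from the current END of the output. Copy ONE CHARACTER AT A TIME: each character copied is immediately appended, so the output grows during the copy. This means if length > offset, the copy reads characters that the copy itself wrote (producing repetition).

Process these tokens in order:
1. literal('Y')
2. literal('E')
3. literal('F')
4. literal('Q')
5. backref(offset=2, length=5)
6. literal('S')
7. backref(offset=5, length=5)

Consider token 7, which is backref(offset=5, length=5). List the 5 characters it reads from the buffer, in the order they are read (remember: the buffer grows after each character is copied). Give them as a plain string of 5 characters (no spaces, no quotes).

Token 1: literal('Y'). Output: "Y"
Token 2: literal('E'). Output: "YE"
Token 3: literal('F'). Output: "YEF"
Token 4: literal('Q'). Output: "YEFQ"
Token 5: backref(off=2, len=5) (overlapping!). Copied 'FQFQF' from pos 2. Output: "YEFQFQFQF"
Token 6: literal('S'). Output: "YEFQFQFQFS"
Token 7: backref(off=5, len=5). Buffer before: "YEFQFQFQFS" (len 10)
  byte 1: read out[5]='Q', append. Buffer now: "YEFQFQFQFSQ"
  byte 2: read out[6]='F', append. Buffer now: "YEFQFQFQFSQF"
  byte 3: read out[7]='Q', append. Buffer now: "YEFQFQFQFSQFQ"
  byte 4: read out[8]='F', append. Buffer now: "YEFQFQFQFSQFQF"
  byte 5: read out[9]='S', append. Buffer now: "YEFQFQFQFSQFQFS"

Answer: QFQFS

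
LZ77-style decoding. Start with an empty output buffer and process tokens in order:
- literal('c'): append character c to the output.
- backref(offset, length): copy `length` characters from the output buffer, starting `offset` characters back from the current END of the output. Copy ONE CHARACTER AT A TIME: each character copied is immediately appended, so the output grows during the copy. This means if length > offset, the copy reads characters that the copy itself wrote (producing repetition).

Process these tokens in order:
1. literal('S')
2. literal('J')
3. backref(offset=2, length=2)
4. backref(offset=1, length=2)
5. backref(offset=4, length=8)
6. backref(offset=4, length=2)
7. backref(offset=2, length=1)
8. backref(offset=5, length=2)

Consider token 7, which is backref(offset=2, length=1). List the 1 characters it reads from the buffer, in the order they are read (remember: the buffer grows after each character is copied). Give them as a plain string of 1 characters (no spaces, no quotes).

Answer: S

Derivation:
Token 1: literal('S'). Output: "S"
Token 2: literal('J'). Output: "SJ"
Token 3: backref(off=2, len=2). Copied 'SJ' from pos 0. Output: "SJSJ"
Token 4: backref(off=1, len=2) (overlapping!). Copied 'JJ' from pos 3. Output: "SJSJJJ"
Token 5: backref(off=4, len=8) (overlapping!). Copied 'SJJJSJJJ' from pos 2. Output: "SJSJJJSJJJSJJJ"
Token 6: backref(off=4, len=2). Copied 'SJ' from pos 10. Output: "SJSJJJSJJJSJJJSJ"
Token 7: backref(off=2, len=1). Buffer before: "SJSJJJSJJJSJJJSJ" (len 16)
  byte 1: read out[14]='S', append. Buffer now: "SJSJJJSJJJSJJJSJS"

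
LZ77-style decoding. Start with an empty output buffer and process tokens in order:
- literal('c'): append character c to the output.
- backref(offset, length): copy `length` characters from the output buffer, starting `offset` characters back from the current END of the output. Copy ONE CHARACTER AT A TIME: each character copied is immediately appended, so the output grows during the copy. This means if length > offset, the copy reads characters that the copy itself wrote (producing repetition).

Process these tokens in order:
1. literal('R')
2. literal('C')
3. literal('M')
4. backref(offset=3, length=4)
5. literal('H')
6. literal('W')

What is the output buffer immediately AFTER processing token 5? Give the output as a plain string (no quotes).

Token 1: literal('R'). Output: "R"
Token 2: literal('C'). Output: "RC"
Token 3: literal('M'). Output: "RCM"
Token 4: backref(off=3, len=4) (overlapping!). Copied 'RCMR' from pos 0. Output: "RCMRCMR"
Token 5: literal('H'). Output: "RCMRCMRH"

Answer: RCMRCMRH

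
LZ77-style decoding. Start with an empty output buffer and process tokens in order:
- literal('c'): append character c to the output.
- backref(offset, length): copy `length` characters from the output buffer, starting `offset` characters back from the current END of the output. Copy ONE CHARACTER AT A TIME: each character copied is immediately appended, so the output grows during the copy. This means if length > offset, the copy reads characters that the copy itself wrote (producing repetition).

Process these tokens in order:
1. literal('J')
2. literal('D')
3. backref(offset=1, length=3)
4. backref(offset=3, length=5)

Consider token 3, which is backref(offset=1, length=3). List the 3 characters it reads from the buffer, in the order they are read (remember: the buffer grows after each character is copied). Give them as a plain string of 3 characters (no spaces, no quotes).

Token 1: literal('J'). Output: "J"
Token 2: literal('D'). Output: "JD"
Token 3: backref(off=1, len=3). Buffer before: "JD" (len 2)
  byte 1: read out[1]='D', append. Buffer now: "JDD"
  byte 2: read out[2]='D', append. Buffer now: "JDDD"
  byte 3: read out[3]='D', append. Buffer now: "JDDDD"

Answer: DDD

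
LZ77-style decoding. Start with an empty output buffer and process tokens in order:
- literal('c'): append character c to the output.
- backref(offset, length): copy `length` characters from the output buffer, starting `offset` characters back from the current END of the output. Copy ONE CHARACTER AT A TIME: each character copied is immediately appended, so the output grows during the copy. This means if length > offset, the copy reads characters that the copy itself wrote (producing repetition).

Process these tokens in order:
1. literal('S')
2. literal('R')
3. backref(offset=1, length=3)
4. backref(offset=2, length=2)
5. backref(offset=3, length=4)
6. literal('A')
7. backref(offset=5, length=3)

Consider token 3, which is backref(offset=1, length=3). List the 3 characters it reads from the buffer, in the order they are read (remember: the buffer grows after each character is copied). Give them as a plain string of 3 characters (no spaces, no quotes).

Token 1: literal('S'). Output: "S"
Token 2: literal('R'). Output: "SR"
Token 3: backref(off=1, len=3). Buffer before: "SR" (len 2)
  byte 1: read out[1]='R', append. Buffer now: "SRR"
  byte 2: read out[2]='R', append. Buffer now: "SRRR"
  byte 3: read out[3]='R', append. Buffer now: "SRRRR"

Answer: RRR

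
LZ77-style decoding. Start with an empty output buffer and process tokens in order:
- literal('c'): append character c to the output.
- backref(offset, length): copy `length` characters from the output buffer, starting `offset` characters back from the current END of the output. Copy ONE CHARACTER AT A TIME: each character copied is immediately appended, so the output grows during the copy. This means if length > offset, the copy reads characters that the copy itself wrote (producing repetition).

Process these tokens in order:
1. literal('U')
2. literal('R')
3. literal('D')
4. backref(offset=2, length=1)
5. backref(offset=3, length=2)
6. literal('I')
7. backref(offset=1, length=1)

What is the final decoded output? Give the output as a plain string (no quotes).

Answer: URDRRDII

Derivation:
Token 1: literal('U'). Output: "U"
Token 2: literal('R'). Output: "UR"
Token 3: literal('D'). Output: "URD"
Token 4: backref(off=2, len=1). Copied 'R' from pos 1. Output: "URDR"
Token 5: backref(off=3, len=2). Copied 'RD' from pos 1. Output: "URDRRD"
Token 6: literal('I'). Output: "URDRRDI"
Token 7: backref(off=1, len=1). Copied 'I' from pos 6. Output: "URDRRDII"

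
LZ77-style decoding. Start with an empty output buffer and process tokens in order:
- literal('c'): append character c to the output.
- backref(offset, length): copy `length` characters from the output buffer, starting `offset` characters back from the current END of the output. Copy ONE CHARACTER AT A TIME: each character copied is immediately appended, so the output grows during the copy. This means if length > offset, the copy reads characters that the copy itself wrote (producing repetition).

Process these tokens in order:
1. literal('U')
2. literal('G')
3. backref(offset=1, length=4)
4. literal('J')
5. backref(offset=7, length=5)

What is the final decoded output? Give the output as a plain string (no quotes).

Token 1: literal('U'). Output: "U"
Token 2: literal('G'). Output: "UG"
Token 3: backref(off=1, len=4) (overlapping!). Copied 'GGGG' from pos 1. Output: "UGGGGG"
Token 4: literal('J'). Output: "UGGGGGJ"
Token 5: backref(off=7, len=5). Copied 'UGGGG' from pos 0. Output: "UGGGGGJUGGGG"

Answer: UGGGGGJUGGGG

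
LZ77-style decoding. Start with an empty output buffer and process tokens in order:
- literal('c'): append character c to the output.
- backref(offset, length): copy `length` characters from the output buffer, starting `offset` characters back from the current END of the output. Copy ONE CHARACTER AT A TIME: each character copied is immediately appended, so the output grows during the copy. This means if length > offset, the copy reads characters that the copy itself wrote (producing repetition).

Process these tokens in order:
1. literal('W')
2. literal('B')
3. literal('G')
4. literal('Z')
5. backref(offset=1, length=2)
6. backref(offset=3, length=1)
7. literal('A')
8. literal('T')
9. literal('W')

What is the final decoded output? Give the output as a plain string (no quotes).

Token 1: literal('W'). Output: "W"
Token 2: literal('B'). Output: "WB"
Token 3: literal('G'). Output: "WBG"
Token 4: literal('Z'). Output: "WBGZ"
Token 5: backref(off=1, len=2) (overlapping!). Copied 'ZZ' from pos 3. Output: "WBGZZZ"
Token 6: backref(off=3, len=1). Copied 'Z' from pos 3. Output: "WBGZZZZ"
Token 7: literal('A'). Output: "WBGZZZZA"
Token 8: literal('T'). Output: "WBGZZZZAT"
Token 9: literal('W'). Output: "WBGZZZZATW"

Answer: WBGZZZZATW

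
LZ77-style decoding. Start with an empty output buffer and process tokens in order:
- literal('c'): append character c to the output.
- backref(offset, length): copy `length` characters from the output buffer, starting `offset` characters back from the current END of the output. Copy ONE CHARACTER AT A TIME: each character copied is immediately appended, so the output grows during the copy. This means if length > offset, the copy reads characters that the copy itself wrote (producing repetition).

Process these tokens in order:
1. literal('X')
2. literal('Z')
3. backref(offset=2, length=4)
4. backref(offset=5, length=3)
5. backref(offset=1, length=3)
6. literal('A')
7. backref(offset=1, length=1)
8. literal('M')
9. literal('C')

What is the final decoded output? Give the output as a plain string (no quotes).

Token 1: literal('X'). Output: "X"
Token 2: literal('Z'). Output: "XZ"
Token 3: backref(off=2, len=4) (overlapping!). Copied 'XZXZ' from pos 0. Output: "XZXZXZ"
Token 4: backref(off=5, len=3). Copied 'ZXZ' from pos 1. Output: "XZXZXZZXZ"
Token 5: backref(off=1, len=3) (overlapping!). Copied 'ZZZ' from pos 8. Output: "XZXZXZZXZZZZ"
Token 6: literal('A'). Output: "XZXZXZZXZZZZA"
Token 7: backref(off=1, len=1). Copied 'A' from pos 12. Output: "XZXZXZZXZZZZAA"
Token 8: literal('M'). Output: "XZXZXZZXZZZZAAM"
Token 9: literal('C'). Output: "XZXZXZZXZZZZAAMC"

Answer: XZXZXZZXZZZZAAMC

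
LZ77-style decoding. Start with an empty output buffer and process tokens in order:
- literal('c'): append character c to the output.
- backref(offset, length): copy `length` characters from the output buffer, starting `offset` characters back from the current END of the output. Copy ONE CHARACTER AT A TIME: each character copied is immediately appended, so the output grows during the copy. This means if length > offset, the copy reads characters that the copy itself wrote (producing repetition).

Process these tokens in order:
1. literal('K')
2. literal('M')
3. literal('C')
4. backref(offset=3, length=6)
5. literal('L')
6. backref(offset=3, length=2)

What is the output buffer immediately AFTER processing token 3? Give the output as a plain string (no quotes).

Token 1: literal('K'). Output: "K"
Token 2: literal('M'). Output: "KM"
Token 3: literal('C'). Output: "KMC"

Answer: KMC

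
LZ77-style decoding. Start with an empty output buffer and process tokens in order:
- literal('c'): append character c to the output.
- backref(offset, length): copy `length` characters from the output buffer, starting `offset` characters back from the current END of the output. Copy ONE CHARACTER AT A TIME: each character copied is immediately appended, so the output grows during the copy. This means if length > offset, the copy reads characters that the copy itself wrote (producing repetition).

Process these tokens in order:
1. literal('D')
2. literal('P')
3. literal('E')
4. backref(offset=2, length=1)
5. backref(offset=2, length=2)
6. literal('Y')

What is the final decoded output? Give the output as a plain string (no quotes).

Answer: DPEPEPY

Derivation:
Token 1: literal('D'). Output: "D"
Token 2: literal('P'). Output: "DP"
Token 3: literal('E'). Output: "DPE"
Token 4: backref(off=2, len=1). Copied 'P' from pos 1. Output: "DPEP"
Token 5: backref(off=2, len=2). Copied 'EP' from pos 2. Output: "DPEPEP"
Token 6: literal('Y'). Output: "DPEPEPY"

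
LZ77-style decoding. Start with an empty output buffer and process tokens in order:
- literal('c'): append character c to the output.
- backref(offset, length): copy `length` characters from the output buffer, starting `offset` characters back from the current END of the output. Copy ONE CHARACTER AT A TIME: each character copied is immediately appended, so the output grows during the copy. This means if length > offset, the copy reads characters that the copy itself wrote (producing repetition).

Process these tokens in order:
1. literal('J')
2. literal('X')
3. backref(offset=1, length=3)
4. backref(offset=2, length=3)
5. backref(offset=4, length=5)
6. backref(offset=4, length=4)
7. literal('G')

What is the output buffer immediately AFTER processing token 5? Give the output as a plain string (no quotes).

Token 1: literal('J'). Output: "J"
Token 2: literal('X'). Output: "JX"
Token 3: backref(off=1, len=3) (overlapping!). Copied 'XXX' from pos 1. Output: "JXXXX"
Token 4: backref(off=2, len=3) (overlapping!). Copied 'XXX' from pos 3. Output: "JXXXXXXX"
Token 5: backref(off=4, len=5) (overlapping!). Copied 'XXXXX' from pos 4. Output: "JXXXXXXXXXXXX"

Answer: JXXXXXXXXXXXX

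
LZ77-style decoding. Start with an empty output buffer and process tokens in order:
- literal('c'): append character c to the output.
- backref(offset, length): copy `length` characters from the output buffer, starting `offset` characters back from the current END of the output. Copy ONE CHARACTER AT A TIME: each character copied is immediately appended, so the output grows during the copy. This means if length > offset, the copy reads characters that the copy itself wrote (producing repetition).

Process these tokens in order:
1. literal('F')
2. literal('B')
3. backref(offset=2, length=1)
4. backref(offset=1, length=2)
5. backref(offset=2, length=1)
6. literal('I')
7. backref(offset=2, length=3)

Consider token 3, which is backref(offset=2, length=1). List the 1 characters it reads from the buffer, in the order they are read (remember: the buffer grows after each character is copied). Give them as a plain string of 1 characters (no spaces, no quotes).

Answer: F

Derivation:
Token 1: literal('F'). Output: "F"
Token 2: literal('B'). Output: "FB"
Token 3: backref(off=2, len=1). Buffer before: "FB" (len 2)
  byte 1: read out[0]='F', append. Buffer now: "FBF"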